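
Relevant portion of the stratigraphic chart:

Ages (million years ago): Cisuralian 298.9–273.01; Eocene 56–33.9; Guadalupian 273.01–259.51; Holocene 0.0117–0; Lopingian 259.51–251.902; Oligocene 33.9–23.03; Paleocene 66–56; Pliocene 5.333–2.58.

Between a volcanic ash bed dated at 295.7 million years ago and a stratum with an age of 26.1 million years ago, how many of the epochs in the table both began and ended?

The older date is 295.7 Ma and the younger is 26.1 Ma.
Epochs with start < 295.7 and end > 26.1 Ma: Guadalupian (273.01–259.51), Lopingian (259.51–251.902), Paleocene (66–56), Eocene (56–33.9).
That is 4 complete epochs.

4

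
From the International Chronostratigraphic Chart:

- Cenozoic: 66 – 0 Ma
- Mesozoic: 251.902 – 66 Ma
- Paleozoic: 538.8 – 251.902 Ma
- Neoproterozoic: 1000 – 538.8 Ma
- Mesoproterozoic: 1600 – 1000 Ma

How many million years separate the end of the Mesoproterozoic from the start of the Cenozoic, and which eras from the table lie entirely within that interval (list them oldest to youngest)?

The Mesoproterozoic closes at 1000 Ma and the Cenozoic opens at 66 Ma, so the interval is 1000 − 66 = 934 Myr.
An era fits inside if it starts at or after 1000 Ma and ends at or before 66 Ma; oldest first that gives Neoproterozoic, Paleozoic, Mesozoic.

934 million years; Neoproterozoic, Paleozoic, Mesozoic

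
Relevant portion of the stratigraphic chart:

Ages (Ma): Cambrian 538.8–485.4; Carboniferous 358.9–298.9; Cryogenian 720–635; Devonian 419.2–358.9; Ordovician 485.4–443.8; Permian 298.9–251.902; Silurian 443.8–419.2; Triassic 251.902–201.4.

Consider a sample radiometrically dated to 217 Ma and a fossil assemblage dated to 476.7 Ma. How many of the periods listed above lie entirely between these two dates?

476.7 Ma sits inside the Ordovician (485.4–443.8) and 217 Ma inside the Triassic (251.902–201.4); neither of those is wholly between the two dates.
The listed periods lying completely between them are Silurian, Devonian, Carboniferous, Permian — 4 in all.

4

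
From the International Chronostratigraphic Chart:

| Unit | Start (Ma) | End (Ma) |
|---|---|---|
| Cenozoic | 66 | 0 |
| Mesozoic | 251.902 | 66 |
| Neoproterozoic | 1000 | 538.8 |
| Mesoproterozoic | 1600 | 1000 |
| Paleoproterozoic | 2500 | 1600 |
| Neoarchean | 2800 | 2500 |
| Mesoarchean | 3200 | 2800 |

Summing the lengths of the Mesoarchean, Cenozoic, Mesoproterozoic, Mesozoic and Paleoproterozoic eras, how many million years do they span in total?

Each duration: Mesoarchean = 400; Cenozoic = 66; Mesoproterozoic = 600; Mesozoic = 185.902; Paleoproterozoic = 900.
Sum: 400 + 66 + 600 + 185.902 + 900 = 2151.902 Myr.

2151.902 million years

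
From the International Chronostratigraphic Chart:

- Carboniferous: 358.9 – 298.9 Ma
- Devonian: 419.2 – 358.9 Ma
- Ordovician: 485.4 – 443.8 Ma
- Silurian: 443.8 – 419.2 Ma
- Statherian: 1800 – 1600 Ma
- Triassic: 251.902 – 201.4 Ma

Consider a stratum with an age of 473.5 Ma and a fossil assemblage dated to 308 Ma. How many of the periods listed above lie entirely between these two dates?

The older date is 473.5 Ma and the younger is 308 Ma.
Periods with start < 473.5 and end > 308 Ma: Silurian (443.8–419.2), Devonian (419.2–358.9).
That is 2 complete periods.

2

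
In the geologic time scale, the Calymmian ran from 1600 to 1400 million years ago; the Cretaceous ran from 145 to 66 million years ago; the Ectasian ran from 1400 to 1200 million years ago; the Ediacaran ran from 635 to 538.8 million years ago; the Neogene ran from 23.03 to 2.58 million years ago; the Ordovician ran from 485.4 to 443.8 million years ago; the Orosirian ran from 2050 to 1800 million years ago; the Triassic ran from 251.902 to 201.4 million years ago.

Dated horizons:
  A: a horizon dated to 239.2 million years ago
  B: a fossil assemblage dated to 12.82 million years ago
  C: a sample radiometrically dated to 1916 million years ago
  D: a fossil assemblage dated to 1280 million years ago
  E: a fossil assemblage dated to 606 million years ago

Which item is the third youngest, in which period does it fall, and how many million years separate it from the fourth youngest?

Sorted youngest-first by Ma: B (12.82), A (239.2), E (606), D (1280), C (1916).
The third youngest is E at 606 Ma, which lies in 635–538.8 Ma: the Ediacaran.
The fourth youngest is D at 1280 Ma; separation = |606 − 1280| = 674 Myr.

E, in the Ediacaran; 674 million years to D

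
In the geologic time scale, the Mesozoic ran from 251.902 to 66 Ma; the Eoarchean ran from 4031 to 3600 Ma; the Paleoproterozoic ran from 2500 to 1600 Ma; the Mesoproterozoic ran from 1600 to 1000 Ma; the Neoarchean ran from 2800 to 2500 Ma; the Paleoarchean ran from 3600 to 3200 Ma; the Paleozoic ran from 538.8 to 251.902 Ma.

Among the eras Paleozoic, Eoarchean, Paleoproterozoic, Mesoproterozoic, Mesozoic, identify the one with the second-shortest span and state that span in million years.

Paleozoic, 286.898 million years

Durations: Paleozoic 286.898; Eoarchean 431; Paleoproterozoic 900; Mesoproterozoic 600; Mesozoic 185.902 Myr.
Sorted shortest-first: Mesozoic (185.902), Paleozoic (286.898), Eoarchean (431), Mesoproterozoic (600), Paleoproterozoic (900).
The second shortest is Paleozoic at 286.898 Myr.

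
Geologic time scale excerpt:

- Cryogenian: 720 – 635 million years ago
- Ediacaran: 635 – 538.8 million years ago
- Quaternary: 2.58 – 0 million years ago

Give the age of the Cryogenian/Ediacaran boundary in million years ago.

635 million years ago

The Cryogenian ends and the Ediacaran begins at 635 million years ago.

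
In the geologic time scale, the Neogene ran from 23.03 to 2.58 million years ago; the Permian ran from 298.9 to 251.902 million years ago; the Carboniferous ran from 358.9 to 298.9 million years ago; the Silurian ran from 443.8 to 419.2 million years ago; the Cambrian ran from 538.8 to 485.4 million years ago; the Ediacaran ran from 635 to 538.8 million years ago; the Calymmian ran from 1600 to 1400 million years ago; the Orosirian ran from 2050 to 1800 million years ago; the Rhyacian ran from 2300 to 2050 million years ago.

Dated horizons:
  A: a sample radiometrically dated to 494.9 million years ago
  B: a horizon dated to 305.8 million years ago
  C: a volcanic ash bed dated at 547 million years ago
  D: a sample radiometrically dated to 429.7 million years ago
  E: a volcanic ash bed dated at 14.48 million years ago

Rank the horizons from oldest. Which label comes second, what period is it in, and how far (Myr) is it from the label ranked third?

Sorted oldest-first by Ma: C (547), A (494.9), D (429.7), B (305.8), E (14.48).
The second oldest is A at 494.9 Ma, which lies in 538.8–485.4 Ma: the Cambrian.
The third oldest is D at 429.7 Ma; separation = |494.9 − 429.7| = 65.2 Myr.

A, in the Cambrian; 65.2 million years to D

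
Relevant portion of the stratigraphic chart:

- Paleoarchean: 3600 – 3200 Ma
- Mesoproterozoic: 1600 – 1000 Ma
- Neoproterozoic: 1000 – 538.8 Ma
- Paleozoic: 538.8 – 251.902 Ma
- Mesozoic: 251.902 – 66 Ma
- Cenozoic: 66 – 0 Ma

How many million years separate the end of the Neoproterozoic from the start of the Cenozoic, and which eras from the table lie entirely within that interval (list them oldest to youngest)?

End of Neoproterozoic = 538.8 Ma; start of Cenozoic = 66 Ma.
Gap = 538.8 − 66 = 472.8 Myr.
Eras wholly inside 538.8–66 Ma: Paleozoic (538.8–251.902), Mesozoic (251.902–66).

472.8 million years; Paleozoic, Mesozoic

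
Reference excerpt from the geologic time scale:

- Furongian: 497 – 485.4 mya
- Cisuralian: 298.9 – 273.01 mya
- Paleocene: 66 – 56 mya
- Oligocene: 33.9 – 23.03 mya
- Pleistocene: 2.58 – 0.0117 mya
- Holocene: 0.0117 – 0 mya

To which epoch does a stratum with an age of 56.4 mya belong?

Paleocene

56.4 Ma lies between 66 and 56 Ma, so it falls in the Paleocene.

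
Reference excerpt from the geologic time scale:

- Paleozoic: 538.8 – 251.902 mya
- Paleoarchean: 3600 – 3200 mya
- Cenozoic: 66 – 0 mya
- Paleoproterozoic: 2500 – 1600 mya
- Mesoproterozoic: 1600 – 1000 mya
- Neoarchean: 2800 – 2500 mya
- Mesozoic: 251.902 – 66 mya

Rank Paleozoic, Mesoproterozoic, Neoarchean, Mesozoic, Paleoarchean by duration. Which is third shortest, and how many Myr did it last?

Neoarchean, 300 million years

Start − end for each: Paleozoic 538.8 − 251.902 = 286.898; Mesoproterozoic 1600 − 1000 = 600; Neoarchean 2800 − 2500 = 300; Mesozoic 251.902 − 66 = 185.902; Paleoarchean 3600 − 3200 = 400.
Ranking these from shortest: Mesozoic < Paleozoic < Neoarchean < Paleoarchean < Mesoproterozoic.
Position 3 in that ranking is Neoarchean, which lasted 300 Myr.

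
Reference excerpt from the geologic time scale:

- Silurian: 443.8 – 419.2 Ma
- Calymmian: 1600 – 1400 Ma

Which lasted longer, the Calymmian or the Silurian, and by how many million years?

Calymmian: 1600 − 1400 = 200 Myr.
Silurian: 443.8 − 419.2 = 24.6 Myr.
Difference: 200 − 24.6 = 175.4 Myr, so the Calymmian was longer.

Calymmian, by 175.4 million years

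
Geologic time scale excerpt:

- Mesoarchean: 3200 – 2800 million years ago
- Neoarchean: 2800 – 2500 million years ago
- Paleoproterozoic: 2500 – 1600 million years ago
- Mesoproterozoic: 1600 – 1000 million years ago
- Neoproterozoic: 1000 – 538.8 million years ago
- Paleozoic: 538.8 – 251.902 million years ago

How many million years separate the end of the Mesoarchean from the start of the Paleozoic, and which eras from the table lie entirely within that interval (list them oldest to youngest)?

2261.2 million years; Neoarchean, Paleoproterozoic, Mesoproterozoic, Neoproterozoic

The Mesoarchean closes at 2800 Ma and the Paleozoic opens at 538.8 Ma, so the interval is 2800 − 538.8 = 2261.2 Myr.
An era fits inside if it starts at or after 2800 Ma and ends at or before 538.8 Ma; oldest first that gives Neoarchean, Paleoproterozoic, Mesoproterozoic, Neoproterozoic.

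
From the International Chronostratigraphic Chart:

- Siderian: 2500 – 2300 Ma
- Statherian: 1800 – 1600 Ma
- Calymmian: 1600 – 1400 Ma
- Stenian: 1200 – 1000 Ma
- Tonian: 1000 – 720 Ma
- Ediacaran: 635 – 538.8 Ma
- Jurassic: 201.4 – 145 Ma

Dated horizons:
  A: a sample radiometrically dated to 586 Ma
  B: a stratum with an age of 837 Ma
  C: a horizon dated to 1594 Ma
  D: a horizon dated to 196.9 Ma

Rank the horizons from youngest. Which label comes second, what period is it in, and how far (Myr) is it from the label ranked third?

Smaller Ma means younger, so youngest first: D 196.9 < A 586 < B 837 < C 1594.
Counting 2 along gives A (586 Ma); the excerpt puts that inside the Ediacaran, 635–538.8 Ma.
Next in line is B (837 Ma), and 837 − 586 = 251 Myr.

A, in the Ediacaran; 251 million years to B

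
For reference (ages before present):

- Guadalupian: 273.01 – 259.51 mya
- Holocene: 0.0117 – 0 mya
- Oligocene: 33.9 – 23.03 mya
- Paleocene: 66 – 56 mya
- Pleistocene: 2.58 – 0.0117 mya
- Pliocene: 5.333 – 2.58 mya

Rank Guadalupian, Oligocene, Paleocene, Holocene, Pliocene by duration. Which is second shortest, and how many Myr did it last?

Pliocene, 2.753 million years

Durations: Guadalupian 13.5; Oligocene 10.87; Paleocene 10; Holocene 0.0117; Pliocene 2.753 Myr.
Sorted shortest-first: Holocene (0.0117), Pliocene (2.753), Paleocene (10), Oligocene (10.87), Guadalupian (13.5).
The second shortest is Pliocene at 2.753 Myr.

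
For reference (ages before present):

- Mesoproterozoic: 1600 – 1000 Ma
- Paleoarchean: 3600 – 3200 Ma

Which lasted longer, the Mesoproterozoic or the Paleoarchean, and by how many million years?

Mesoproterozoic: 1600 − 1000 = 600 Myr.
Paleoarchean: 3600 − 3200 = 400 Myr.
Difference: 600 − 400 = 200 Myr, so the Mesoproterozoic was longer.

Mesoproterozoic, by 200 million years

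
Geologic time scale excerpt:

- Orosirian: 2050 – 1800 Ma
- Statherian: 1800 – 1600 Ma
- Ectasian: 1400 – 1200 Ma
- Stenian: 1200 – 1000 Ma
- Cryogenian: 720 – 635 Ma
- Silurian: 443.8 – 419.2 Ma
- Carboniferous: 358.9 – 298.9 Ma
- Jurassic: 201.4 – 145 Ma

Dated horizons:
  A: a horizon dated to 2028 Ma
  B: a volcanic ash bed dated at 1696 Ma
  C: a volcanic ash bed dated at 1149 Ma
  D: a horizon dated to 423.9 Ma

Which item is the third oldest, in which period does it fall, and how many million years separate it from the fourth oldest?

C, in the Stenian; 725.1 million years to D

Larger Ma means older, so oldest first: A 2028 > B 1696 > C 1149 > D 423.9.
Counting 3 along gives C (1149 Ma); the excerpt puts that inside the Stenian, 1200–1000 Ma.
Next in line is D (423.9 Ma), and 1149 − 423.9 = 725.1 Myr.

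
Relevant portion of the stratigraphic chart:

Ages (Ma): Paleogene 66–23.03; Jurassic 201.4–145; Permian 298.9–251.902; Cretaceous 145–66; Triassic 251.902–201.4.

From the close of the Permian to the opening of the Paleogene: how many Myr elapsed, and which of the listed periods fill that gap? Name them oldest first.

185.902 million years; Triassic, Jurassic, Cretaceous

End of Permian = 251.902 Ma; start of Paleogene = 66 Ma.
Gap = 251.902 − 66 = 185.902 Myr.
Periods wholly inside 251.902–66 Ma: Triassic (251.902–201.4), Jurassic (201.4–145), Cretaceous (145–66).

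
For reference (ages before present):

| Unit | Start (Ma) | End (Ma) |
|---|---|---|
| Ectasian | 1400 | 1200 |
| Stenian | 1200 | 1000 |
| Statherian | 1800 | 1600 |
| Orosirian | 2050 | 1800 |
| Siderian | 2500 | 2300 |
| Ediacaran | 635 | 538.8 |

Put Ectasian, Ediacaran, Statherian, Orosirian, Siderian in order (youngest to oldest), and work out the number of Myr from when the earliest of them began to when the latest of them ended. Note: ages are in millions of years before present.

Start ages (Ma): Siderian 2500, Orosirian 2050, Statherian 1800, Ectasian 1400, Ediacaran 635.
Ordered youngest to oldest: Ediacaran, Ectasian, Statherian, Orosirian, Siderian.
Span = 2500 − 538.8 = 1961.2 Myr.

Ediacaran → Ectasian → Statherian → Orosirian → Siderian; total span 1961.2 Myr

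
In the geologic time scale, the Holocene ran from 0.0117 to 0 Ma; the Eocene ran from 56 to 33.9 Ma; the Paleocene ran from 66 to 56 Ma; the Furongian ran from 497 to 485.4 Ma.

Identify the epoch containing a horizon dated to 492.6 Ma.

492.6 Ma lies between 497 and 485.4 Ma, so it falls in the Furongian.

Furongian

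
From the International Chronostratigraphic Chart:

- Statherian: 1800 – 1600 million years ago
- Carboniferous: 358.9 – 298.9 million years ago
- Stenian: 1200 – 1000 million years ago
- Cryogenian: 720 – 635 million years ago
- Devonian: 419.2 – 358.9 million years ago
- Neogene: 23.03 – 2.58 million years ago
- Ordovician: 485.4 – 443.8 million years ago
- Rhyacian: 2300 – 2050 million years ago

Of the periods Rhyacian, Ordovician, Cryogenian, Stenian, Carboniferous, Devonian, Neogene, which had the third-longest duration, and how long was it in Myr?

Cryogenian, 85 million years

Durations: Rhyacian 250; Ordovician 41.6; Cryogenian 85; Stenian 200; Carboniferous 60; Devonian 60.3; Neogene 20.45 Myr.
Sorted longest-first: Rhyacian (250), Stenian (200), Cryogenian (85), Devonian (60.3), Carboniferous (60), Ordovician (41.6), Neogene (20.45).
The third longest is Cryogenian at 85 Myr.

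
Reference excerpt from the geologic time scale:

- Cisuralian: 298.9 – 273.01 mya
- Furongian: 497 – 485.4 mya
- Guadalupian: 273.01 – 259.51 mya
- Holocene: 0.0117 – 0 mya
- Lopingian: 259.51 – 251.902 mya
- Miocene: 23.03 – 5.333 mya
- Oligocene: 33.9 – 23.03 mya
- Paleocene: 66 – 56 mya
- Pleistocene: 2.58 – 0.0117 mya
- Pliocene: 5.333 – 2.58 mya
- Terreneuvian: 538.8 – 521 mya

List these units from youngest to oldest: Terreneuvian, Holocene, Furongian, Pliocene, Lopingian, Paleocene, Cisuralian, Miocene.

Sorting by start age (ascending Ma, since larger Ma = older): Holocene start 0.0117, Pliocene start 5.333, Miocene start 23.03, Paleocene start 66, Lopingian start 259.51, Cisuralian start 298.9, Furongian start 497, Terreneuvian start 538.8.

Holocene, Pliocene, Miocene, Paleocene, Lopingian, Cisuralian, Furongian, Terreneuvian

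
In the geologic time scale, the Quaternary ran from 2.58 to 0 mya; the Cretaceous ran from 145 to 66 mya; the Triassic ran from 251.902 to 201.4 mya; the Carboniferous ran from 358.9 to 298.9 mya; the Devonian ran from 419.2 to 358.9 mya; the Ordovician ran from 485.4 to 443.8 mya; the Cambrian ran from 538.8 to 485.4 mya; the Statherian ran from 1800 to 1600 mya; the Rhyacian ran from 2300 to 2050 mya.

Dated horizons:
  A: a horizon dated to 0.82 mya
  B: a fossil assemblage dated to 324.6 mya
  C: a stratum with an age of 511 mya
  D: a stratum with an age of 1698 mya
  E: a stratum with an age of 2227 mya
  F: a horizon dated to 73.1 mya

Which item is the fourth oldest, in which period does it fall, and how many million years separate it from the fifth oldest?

Larger Ma means older, so oldest first: E 2227 > D 1698 > C 511 > B 324.6 > F 73.1 > A 0.82.
Counting 4 along gives B (324.6 Ma); the excerpt puts that inside the Carboniferous, 358.9–298.9 Ma.
Next in line is F (73.1 Ma), and 324.6 − 73.1 = 251.5 Myr.

B, in the Carboniferous; 251.5 million years to F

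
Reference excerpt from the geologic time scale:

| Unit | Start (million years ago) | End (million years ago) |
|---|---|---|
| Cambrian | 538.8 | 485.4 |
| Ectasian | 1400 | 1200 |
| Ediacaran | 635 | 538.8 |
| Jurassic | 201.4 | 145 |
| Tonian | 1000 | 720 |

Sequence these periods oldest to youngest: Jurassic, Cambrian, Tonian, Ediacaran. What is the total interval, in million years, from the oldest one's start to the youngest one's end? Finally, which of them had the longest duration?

From the excerpt: Jurassic 201.4–145; Cambrian 538.8–485.4; Tonian 1000–720; Ediacaran 635–538.8 (Ma).
Larger Ma is earlier, so the oldest is Tonian and the youngest is Jurassic; oldest to youngest: Tonian, Ediacaran, Cambrian, Jurassic.
Oldest start 1000 minus youngest end 145 gives 855 Myr overall.
Individual lengths (start − end): Ediacaran 96.2; Jurassic 56.4; Cambrian 53.4; Tonian 280. The largest is Tonian at 280 Myr.

Tonian, Ediacaran, Cambrian, Jurassic; total span 855 Myr; longest is Tonian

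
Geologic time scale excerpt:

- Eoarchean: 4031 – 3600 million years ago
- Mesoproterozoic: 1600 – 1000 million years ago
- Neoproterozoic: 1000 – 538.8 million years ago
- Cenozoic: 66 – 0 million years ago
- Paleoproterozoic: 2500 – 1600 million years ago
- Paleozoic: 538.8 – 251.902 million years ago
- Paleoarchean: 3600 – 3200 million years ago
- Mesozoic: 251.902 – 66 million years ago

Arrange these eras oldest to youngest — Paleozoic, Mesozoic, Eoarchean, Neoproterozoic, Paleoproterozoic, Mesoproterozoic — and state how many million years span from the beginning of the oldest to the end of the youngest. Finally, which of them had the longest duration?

Eoarchean → Paleoproterozoic → Mesoproterozoic → Neoproterozoic → Paleozoic → Mesozoic; total span 3965 Myr; longest is Paleoproterozoic

Start ages (Ma): Eoarchean 4031, Paleoproterozoic 2500, Mesoproterozoic 1600, Neoproterozoic 1000, Paleozoic 538.8, Mesozoic 251.902.
Ordered oldest to youngest: Eoarchean, Paleoproterozoic, Mesoproterozoic, Neoproterozoic, Paleozoic, Mesozoic.
Span = 4031 − 66 = 3965 Myr.
Durations: Neoproterozoic 461.2, Eoarchean 431, Paleozoic 286.898, Mesozoic 185.902, Paleoproterozoic 900, Mesoproterozoic 600 → longest is Paleoproterozoic (900 Myr).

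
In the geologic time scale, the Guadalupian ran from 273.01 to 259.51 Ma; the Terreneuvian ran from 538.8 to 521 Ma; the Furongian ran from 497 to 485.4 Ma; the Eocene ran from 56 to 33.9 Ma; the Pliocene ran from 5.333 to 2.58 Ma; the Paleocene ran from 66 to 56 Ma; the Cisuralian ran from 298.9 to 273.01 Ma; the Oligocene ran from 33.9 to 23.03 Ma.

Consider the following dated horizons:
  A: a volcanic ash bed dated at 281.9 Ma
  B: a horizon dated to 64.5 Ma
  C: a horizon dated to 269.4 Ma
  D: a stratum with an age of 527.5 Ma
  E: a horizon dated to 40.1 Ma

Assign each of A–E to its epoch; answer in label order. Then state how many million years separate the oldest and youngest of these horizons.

A — Cisuralian; B — Paleocene; C — Guadalupian; D — Terreneuvian; E — Eocene; span 487.4 million years

A: 281.9 Ma lies in 298.9–273.01 Ma, so Cisuralian.
B: 64.5 Ma lies in 66–56 Ma, so Paleocene.
C: 269.4 Ma lies in 273.01–259.51 Ma, so Guadalupian.
D: 527.5 Ma lies in 538.8–521 Ma, so Terreneuvian.
E: 40.1 Ma lies in 56–33.9 Ma, so Eocene.
Oldest = 527.5 Ma, youngest = 40.1 Ma → span 487.4 Myr.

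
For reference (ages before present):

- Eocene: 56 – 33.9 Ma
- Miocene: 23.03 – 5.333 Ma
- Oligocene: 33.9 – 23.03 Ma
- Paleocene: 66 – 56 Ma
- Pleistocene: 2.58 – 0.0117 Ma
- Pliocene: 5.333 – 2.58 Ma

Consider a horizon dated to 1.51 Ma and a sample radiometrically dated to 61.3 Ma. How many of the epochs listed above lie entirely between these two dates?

The older date is 61.3 Ma and the younger is 1.51 Ma.
Epochs with start < 61.3 and end > 1.51 Ma: Eocene (56–33.9), Oligocene (33.9–23.03), Miocene (23.03–5.333), Pliocene (5.333–2.58).
That is 4 complete epochs.

4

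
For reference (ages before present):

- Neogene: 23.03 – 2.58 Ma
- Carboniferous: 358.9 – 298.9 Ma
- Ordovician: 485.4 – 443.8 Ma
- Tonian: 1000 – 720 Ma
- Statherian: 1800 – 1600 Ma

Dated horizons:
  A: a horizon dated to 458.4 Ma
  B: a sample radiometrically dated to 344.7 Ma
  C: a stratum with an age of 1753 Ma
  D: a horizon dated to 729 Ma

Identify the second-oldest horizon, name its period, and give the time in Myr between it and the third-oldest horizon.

Larger Ma means older, so oldest first: C 1753 > D 729 > A 458.4 > B 344.7.
Counting 2 along gives D (729 Ma); the excerpt puts that inside the Tonian, 1000–720 Ma.
Next in line is A (458.4 Ma), and 729 − 458.4 = 270.6 Myr.

D, in the Tonian; 270.6 million years to A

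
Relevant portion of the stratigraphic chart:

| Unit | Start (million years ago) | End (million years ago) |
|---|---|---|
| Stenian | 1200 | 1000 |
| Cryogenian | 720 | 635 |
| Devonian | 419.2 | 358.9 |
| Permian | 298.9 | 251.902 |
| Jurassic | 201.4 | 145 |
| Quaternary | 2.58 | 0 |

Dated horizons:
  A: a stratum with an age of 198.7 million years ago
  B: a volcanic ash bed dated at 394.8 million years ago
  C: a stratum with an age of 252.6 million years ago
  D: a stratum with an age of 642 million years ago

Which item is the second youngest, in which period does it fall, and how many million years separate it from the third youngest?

C, in the Permian; 142.2 million years to B

Smaller Ma means younger, so youngest first: A 198.7 < C 252.6 < B 394.8 < D 642.
Counting 2 along gives C (252.6 Ma); the excerpt puts that inside the Permian, 298.9–251.902 Ma.
Next in line is B (394.8 Ma), and 394.8 − 252.6 = 142.2 Myr.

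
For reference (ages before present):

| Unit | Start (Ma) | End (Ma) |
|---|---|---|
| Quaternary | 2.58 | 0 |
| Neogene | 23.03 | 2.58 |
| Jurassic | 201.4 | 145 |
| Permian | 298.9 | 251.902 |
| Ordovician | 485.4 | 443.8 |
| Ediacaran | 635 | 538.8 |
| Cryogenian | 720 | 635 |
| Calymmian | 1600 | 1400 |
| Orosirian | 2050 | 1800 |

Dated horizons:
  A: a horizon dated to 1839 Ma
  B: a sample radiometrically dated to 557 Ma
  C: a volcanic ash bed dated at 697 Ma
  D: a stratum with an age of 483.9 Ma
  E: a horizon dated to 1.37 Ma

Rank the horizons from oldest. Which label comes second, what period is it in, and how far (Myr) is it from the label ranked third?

C, in the Cryogenian; 140 million years to B

Larger Ma means older, so oldest first: A 1839 > C 697 > B 557 > D 483.9 > E 1.37.
Counting 2 along gives C (697 Ma); the excerpt puts that inside the Cryogenian, 720–635 Ma.
Next in line is B (557 Ma), and 697 − 557 = 140 Myr.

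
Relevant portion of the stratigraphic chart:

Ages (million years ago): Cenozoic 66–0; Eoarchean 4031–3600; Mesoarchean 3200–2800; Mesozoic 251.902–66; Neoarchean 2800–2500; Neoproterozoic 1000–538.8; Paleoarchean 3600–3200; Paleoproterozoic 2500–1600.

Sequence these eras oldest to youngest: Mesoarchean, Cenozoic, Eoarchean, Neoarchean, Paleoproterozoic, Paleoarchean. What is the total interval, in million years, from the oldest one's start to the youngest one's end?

Start ages (Ma): Eoarchean 4031, Paleoarchean 3600, Mesoarchean 3200, Neoarchean 2800, Paleoproterozoic 2500, Cenozoic 66.
Ordered oldest to youngest: Eoarchean, Paleoarchean, Mesoarchean, Neoarchean, Paleoproterozoic, Cenozoic.
Span = 4031 − 0 = 4031 Myr.

Eoarchean, Paleoarchean, Mesoarchean, Neoarchean, Paleoproterozoic, Cenozoic; total span 4031 Myr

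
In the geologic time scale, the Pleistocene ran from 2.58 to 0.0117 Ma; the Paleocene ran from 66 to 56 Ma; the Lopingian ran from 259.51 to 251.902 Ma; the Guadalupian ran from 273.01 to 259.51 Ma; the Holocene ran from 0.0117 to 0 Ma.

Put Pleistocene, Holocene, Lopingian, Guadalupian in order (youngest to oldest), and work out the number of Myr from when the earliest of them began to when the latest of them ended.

From the excerpt: Pleistocene 2.58–0.0117; Holocene 0.0117–0; Lopingian 259.51–251.902; Guadalupian 273.01–259.51 (Ma).
Larger Ma is earlier, so the oldest is Guadalupian and the youngest is Holocene; youngest to oldest: Holocene, Pleistocene, Lopingian, Guadalupian.
Oldest start 273.01 minus youngest end 0 gives 273.01 Myr overall.

Holocene, Pleistocene, Lopingian, Guadalupian; total span 273.01 Myr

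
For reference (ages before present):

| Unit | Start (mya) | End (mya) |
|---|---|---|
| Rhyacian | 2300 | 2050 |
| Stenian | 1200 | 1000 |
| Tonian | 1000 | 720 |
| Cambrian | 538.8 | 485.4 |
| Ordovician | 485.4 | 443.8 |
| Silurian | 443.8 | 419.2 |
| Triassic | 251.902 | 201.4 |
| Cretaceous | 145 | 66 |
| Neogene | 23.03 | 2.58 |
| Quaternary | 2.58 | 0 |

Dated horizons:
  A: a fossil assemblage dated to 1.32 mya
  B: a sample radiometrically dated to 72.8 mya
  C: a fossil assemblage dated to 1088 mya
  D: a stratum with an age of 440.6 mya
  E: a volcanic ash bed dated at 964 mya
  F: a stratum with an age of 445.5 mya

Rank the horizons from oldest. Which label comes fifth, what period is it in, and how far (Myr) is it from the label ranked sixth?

B, in the Cretaceous; 71.48 million years to A

Larger Ma means older, so oldest first: C 1088 > E 964 > F 445.5 > D 440.6 > B 72.8 > A 1.32.
Counting 5 along gives B (72.8 Ma); the excerpt puts that inside the Cretaceous, 145–66 Ma.
Next in line is A (1.32 Ma), and 72.8 − 1.32 = 71.48 Myr.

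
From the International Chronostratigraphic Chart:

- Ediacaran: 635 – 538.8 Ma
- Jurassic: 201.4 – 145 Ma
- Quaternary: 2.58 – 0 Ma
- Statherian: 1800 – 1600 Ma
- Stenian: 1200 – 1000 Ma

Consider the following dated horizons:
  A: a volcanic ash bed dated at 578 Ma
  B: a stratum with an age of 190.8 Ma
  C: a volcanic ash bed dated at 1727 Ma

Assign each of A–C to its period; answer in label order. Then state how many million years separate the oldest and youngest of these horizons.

A — Ediacaran; B — Jurassic; C — Statherian; span 1536.2 million years

A: 578 Ma lies in 635–538.8 Ma, so Ediacaran.
B: 190.8 Ma lies in 201.4–145 Ma, so Jurassic.
C: 1727 Ma lies in 1800–1600 Ma, so Statherian.
Oldest = 1727 Ma, youngest = 190.8 Ma → span 1536.2 Myr.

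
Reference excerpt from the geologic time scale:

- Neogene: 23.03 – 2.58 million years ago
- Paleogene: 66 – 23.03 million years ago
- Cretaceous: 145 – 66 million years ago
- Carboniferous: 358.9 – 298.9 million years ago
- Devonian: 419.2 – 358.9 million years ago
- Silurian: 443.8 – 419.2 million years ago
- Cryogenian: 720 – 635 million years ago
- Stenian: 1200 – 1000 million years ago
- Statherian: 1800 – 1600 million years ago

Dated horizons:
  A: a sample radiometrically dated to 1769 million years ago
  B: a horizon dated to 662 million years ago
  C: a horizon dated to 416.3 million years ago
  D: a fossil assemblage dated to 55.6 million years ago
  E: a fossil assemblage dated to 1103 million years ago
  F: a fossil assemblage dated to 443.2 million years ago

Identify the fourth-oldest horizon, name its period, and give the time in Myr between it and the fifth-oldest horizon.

F, in the Silurian; 26.9 million years to C

Sorted oldest-first by Ma: A (1769), E (1103), B (662), F (443.2), C (416.3), D (55.6).
The fourth oldest is F at 443.2 Ma, which lies in 443.8–419.2 Ma: the Silurian.
The fifth oldest is C at 416.3 Ma; separation = |443.2 − 416.3| = 26.9 Myr.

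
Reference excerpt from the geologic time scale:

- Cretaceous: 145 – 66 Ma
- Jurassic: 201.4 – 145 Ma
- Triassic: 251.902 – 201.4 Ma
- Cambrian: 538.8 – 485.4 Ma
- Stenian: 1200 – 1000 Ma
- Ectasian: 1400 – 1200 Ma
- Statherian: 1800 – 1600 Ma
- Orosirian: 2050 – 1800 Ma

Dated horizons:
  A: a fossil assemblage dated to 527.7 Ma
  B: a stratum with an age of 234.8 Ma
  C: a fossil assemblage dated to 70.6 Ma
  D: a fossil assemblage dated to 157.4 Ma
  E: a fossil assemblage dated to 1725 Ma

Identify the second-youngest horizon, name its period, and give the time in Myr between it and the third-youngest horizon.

Sorted youngest-first by Ma: C (70.6), D (157.4), B (234.8), A (527.7), E (1725).
The second youngest is D at 157.4 Ma, which lies in 201.4–145 Ma: the Jurassic.
The third youngest is B at 234.8 Ma; separation = |157.4 − 234.8| = 77.4 Myr.

D, in the Jurassic; 77.4 million years to B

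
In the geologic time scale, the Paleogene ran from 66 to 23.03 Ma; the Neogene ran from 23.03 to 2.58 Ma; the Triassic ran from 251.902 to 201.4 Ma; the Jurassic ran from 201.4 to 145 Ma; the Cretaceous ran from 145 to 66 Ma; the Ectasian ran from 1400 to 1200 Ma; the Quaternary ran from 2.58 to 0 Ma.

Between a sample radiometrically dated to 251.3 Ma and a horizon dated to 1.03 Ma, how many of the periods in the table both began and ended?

The older date is 251.3 Ma and the younger is 1.03 Ma.
Periods with start < 251.3 and end > 1.03 Ma: Jurassic (201.4–145), Cretaceous (145–66), Paleogene (66–23.03), Neogene (23.03–2.58).
That is 4 complete periods.

4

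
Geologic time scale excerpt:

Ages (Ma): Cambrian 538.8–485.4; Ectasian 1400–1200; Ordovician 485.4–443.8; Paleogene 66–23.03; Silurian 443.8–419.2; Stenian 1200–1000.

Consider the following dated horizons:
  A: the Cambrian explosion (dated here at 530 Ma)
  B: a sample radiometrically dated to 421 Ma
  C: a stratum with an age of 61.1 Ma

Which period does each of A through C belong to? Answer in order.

A — Cambrian; B — Silurian; C — Paleogene

A: 530 Ma lies in 538.8–485.4 Ma, so Cambrian.
B: 421 Ma lies in 443.8–419.2 Ma, so Silurian.
C: 61.1 Ma lies in 66–23.03 Ma, so Paleogene.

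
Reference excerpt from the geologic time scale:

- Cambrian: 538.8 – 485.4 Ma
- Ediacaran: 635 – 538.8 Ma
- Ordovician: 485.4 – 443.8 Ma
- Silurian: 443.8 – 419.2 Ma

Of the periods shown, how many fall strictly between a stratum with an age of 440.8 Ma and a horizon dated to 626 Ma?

2

The older date is 626 Ma and the younger is 440.8 Ma.
Periods with start < 626 and end > 440.8 Ma: Cambrian (538.8–485.4), Ordovician (485.4–443.8).
That is 2 complete periods.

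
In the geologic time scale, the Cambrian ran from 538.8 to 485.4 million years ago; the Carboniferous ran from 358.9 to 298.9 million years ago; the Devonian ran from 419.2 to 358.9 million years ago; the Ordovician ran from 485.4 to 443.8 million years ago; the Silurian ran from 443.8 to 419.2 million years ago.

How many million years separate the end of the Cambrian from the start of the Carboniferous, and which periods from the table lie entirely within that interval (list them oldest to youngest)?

The Cambrian closes at 485.4 Ma and the Carboniferous opens at 358.9 Ma, so the interval is 485.4 − 358.9 = 126.5 Myr.
A period fits inside if it starts at or after 485.4 Ma and ends at or before 358.9 Ma; oldest first that gives Ordovician, Silurian, Devonian.

126.5 million years; Ordovician, Silurian, Devonian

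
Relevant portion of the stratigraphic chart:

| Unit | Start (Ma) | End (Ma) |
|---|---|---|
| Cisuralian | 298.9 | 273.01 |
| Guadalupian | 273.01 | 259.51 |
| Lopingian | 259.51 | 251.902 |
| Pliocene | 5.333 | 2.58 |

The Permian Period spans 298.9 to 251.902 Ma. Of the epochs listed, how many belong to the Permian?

Epochs inside 298.9–251.902 Ma: Cisuralian, Guadalupian, Lopingian — 3 in total.

3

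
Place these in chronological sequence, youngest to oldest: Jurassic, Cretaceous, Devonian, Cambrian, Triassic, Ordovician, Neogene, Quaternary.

Era membership (oldest first within each) — Paleozoic: Cambrian, Ordovician, Devonian; Mesozoic: Triassic, Jurassic, Cretaceous; Cenozoic: Neogene, Quaternary. Paleozoic precedes Mesozoic, which precedes Cenozoic. Concatenating the groups in that era order and then reversing gives youngest to oldest.

Quaternary, Neogene, Cretaceous, Jurassic, Triassic, Devonian, Ordovician, Cambrian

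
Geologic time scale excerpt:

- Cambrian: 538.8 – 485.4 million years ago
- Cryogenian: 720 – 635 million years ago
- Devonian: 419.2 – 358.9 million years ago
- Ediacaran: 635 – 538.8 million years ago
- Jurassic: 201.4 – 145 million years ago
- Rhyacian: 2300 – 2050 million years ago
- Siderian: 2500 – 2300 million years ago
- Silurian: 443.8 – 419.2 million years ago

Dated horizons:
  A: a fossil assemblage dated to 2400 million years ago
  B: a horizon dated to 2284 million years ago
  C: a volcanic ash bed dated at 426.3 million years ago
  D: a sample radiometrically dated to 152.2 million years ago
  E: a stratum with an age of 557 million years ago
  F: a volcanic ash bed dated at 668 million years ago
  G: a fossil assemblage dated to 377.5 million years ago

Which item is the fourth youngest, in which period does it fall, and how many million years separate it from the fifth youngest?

E, in the Ediacaran; 111 million years to F

Smaller Ma means younger, so youngest first: D 152.2 < G 377.5 < C 426.3 < E 557 < F 668 < B 2284 < A 2400.
Counting 4 along gives E (557 Ma); the excerpt puts that inside the Ediacaran, 635–538.8 Ma.
Next in line is F (668 Ma), and 668 − 557 = 111 Myr.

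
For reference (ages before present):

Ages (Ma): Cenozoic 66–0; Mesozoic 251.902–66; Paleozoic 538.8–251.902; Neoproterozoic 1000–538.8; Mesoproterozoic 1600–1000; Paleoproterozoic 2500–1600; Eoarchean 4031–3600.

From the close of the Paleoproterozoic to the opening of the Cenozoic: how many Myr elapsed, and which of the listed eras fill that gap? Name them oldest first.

1534 million years; Mesoproterozoic, Neoproterozoic, Paleozoic, Mesozoic

The Paleoproterozoic closes at 1600 Ma and the Cenozoic opens at 66 Ma, so the interval is 1600 − 66 = 1534 Myr.
An era fits inside if it starts at or after 1600 Ma and ends at or before 66 Ma; oldest first that gives Mesoproterozoic, Neoproterozoic, Paleozoic, Mesozoic.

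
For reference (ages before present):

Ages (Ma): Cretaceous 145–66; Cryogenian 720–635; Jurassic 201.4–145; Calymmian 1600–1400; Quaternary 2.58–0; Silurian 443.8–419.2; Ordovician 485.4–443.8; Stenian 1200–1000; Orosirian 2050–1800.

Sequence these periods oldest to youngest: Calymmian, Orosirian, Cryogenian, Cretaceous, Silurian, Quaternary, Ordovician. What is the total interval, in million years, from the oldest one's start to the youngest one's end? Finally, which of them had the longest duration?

Orosirian → Calymmian → Cryogenian → Ordovician → Silurian → Cretaceous → Quaternary; total span 2050 Myr; longest is Orosirian

Start ages (Ma): Orosirian 2050, Calymmian 1600, Cryogenian 720, Ordovician 485.4, Silurian 443.8, Cretaceous 145, Quaternary 2.58.
Ordered oldest to youngest: Orosirian, Calymmian, Cryogenian, Ordovician, Silurian, Cretaceous, Quaternary.
Span = 2050 − 0 = 2050 Myr.
Durations: Orosirian 250, Quaternary 2.58, Cryogenian 85, Cretaceous 79, Ordovician 41.6, Calymmian 200, Silurian 24.6 → longest is Orosirian (250 Myr).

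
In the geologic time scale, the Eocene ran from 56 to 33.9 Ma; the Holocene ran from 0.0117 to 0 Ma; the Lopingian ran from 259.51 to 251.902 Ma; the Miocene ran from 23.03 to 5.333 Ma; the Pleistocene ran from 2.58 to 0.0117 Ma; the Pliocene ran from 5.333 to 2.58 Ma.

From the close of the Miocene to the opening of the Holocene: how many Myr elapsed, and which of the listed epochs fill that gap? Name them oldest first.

5.3213 million years; Pliocene, Pleistocene

The Miocene closes at 5.333 Ma and the Holocene opens at 0.0117 Ma, so the interval is 5.333 − 0.0117 = 5.3213 Myr.
An epoch fits inside if it starts at or after 5.333 Ma and ends at or before 0.0117 Ma; oldest first that gives Pliocene, Pleistocene.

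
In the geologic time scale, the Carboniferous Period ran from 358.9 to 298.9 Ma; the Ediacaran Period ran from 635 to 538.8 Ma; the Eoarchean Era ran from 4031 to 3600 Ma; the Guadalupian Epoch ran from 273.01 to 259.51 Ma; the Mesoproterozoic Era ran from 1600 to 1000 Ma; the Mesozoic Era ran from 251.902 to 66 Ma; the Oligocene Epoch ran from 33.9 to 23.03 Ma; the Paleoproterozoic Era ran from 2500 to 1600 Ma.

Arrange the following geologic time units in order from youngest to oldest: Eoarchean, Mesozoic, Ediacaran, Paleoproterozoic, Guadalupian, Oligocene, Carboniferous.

The oldest of these is Eoarchean (starts 4031 Ma) and the youngest is Oligocene (ends 23.03 Ma).
In between, by decreasing start age: Paleoproterozoic (2500), Ediacaran (635), Carboniferous (358.9), Guadalupian (273.01), Mesozoic (251.902).
Listing youngest first means reversing that sequence.

Oligocene, Mesozoic, Guadalupian, Carboniferous, Ediacaran, Paleoproterozoic, Eoarchean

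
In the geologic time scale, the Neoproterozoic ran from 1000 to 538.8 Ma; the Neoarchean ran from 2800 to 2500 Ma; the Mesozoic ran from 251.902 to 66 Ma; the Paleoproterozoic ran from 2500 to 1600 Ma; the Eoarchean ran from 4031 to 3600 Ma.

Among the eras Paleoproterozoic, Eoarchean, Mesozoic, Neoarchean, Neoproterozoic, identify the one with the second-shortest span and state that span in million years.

Neoarchean, 300 million years

Start − end for each: Paleoproterozoic 2500 − 1600 = 900; Eoarchean 4031 − 3600 = 431; Mesozoic 251.902 − 66 = 185.902; Neoarchean 2800 − 2500 = 300; Neoproterozoic 1000 − 538.8 = 461.2.
Ranking these from shortest: Mesozoic < Neoarchean < Eoarchean < Neoproterozoic < Paleoproterozoic.
Position 2 in that ranking is Neoarchean, which lasted 300 Myr.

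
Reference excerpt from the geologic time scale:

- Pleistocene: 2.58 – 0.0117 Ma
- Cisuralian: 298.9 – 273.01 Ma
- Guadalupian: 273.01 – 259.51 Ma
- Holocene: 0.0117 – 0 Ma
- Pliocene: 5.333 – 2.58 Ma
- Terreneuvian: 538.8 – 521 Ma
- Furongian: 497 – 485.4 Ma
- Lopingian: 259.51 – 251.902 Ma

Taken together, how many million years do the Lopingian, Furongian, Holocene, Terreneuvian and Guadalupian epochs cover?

Duration is start − end for each: (259.51 − 251.902) + (497 − 485.4) + (0.0117 − 0) + (538.8 − 521) + (273.01 − 259.51).
That is 7.608 + 11.6 + 0.0117 + 17.8 + 13.5, which totals 50.5197 million years.

50.5197 million years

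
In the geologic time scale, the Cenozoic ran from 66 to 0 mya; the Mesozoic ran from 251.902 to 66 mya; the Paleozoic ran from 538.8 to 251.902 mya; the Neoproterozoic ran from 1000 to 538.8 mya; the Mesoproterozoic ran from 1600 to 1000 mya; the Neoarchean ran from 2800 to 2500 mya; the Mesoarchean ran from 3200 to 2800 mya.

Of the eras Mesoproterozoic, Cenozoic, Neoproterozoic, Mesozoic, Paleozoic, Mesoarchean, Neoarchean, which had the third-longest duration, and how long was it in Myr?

Mesoarchean, 400 million years

Start − end for each: Mesoproterozoic 1600 − 1000 = 600; Cenozoic 66 − 0 = 66; Neoproterozoic 1000 − 538.8 = 461.2; Mesozoic 251.902 − 66 = 185.902; Paleozoic 538.8 − 251.902 = 286.898; Mesoarchean 3200 − 2800 = 400; Neoarchean 2800 − 2500 = 300.
Ranking these from longest: Mesoproterozoic > Neoproterozoic > Mesoarchean > Neoarchean > Paleozoic > Mesozoic > Cenozoic.
Position 3 in that ranking is Mesoarchean, which lasted 400 Myr.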